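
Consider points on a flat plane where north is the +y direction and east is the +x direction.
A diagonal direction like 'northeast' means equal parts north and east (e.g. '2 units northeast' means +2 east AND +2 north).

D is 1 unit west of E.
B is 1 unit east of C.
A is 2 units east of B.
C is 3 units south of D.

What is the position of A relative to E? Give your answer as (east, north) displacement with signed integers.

Answer: A is at (east=2, north=-3) relative to E.

Derivation:
Place E at the origin (east=0, north=0).
  D is 1 unit west of E: delta (east=-1, north=+0); D at (east=-1, north=0).
  C is 3 units south of D: delta (east=+0, north=-3); C at (east=-1, north=-3).
  B is 1 unit east of C: delta (east=+1, north=+0); B at (east=0, north=-3).
  A is 2 units east of B: delta (east=+2, north=+0); A at (east=2, north=-3).
Therefore A relative to E: (east=2, north=-3).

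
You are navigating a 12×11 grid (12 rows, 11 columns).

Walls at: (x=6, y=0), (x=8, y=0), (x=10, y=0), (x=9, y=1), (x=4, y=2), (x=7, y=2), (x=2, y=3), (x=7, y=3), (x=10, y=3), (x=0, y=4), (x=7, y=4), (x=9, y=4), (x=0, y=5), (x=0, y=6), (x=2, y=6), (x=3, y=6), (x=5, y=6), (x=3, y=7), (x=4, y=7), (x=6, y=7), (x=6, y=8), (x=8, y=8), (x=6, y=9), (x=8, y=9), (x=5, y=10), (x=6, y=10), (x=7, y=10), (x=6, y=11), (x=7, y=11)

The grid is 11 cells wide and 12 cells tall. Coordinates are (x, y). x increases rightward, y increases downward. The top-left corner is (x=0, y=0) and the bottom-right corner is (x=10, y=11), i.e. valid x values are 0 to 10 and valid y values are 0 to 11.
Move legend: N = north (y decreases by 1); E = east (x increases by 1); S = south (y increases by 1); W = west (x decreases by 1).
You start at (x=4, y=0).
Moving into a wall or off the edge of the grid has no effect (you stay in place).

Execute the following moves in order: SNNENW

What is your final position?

Start: (x=4, y=0)
  S (south): (x=4, y=0) -> (x=4, y=1)
  N (north): (x=4, y=1) -> (x=4, y=0)
  N (north): blocked, stay at (x=4, y=0)
  E (east): (x=4, y=0) -> (x=5, y=0)
  N (north): blocked, stay at (x=5, y=0)
  W (west): (x=5, y=0) -> (x=4, y=0)
Final: (x=4, y=0)

Answer: Final position: (x=4, y=0)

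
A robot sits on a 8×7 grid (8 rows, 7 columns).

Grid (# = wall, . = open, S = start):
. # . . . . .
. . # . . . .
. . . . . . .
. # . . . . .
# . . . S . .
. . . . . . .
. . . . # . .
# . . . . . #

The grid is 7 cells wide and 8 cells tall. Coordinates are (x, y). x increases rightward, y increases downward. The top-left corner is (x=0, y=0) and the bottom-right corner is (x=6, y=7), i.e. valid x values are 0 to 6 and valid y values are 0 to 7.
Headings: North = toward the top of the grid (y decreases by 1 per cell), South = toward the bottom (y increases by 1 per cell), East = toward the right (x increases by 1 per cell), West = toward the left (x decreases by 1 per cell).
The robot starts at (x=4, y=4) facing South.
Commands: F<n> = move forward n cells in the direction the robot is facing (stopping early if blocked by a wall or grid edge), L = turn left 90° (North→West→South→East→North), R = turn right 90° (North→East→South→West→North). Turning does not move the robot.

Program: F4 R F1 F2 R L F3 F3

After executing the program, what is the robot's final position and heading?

Answer: Final position: (x=0, y=5), facing West

Derivation:
Start: (x=4, y=4), facing South
  F4: move forward 1/4 (blocked), now at (x=4, y=5)
  R: turn right, now facing West
  F1: move forward 1, now at (x=3, y=5)
  F2: move forward 2, now at (x=1, y=5)
  R: turn right, now facing North
  L: turn left, now facing West
  F3: move forward 1/3 (blocked), now at (x=0, y=5)
  F3: move forward 0/3 (blocked), now at (x=0, y=5)
Final: (x=0, y=5), facing West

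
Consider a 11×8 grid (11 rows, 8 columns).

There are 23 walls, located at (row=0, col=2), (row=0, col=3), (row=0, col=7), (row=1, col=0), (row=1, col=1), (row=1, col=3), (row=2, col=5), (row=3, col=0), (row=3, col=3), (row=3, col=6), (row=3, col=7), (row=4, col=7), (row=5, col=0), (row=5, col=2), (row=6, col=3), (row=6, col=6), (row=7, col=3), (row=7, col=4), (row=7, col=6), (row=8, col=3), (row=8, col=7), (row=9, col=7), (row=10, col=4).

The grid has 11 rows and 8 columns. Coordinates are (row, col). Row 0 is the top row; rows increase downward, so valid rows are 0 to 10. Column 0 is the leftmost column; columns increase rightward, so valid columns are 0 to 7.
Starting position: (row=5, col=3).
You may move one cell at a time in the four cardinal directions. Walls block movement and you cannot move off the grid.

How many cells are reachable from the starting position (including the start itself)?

BFS flood-fill from (row=5, col=3):
  Distance 0: (row=5, col=3)
  Distance 1: (row=4, col=3), (row=5, col=4)
  Distance 2: (row=4, col=2), (row=4, col=4), (row=5, col=5), (row=6, col=4)
  Distance 3: (row=3, col=2), (row=3, col=4), (row=4, col=1), (row=4, col=5), (row=5, col=6), (row=6, col=5)
  Distance 4: (row=2, col=2), (row=2, col=4), (row=3, col=1), (row=3, col=5), (row=4, col=0), (row=4, col=6), (row=5, col=1), (row=5, col=7), (row=7, col=5)
  Distance 5: (row=1, col=2), (row=1, col=4), (row=2, col=1), (row=2, col=3), (row=6, col=1), (row=6, col=7), (row=8, col=5)
  Distance 6: (row=0, col=4), (row=1, col=5), (row=2, col=0), (row=6, col=0), (row=6, col=2), (row=7, col=1), (row=7, col=7), (row=8, col=4), (row=8, col=6), (row=9, col=5)
  Distance 7: (row=0, col=5), (row=1, col=6), (row=7, col=0), (row=7, col=2), (row=8, col=1), (row=9, col=4), (row=9, col=6), (row=10, col=5)
  Distance 8: (row=0, col=6), (row=1, col=7), (row=2, col=6), (row=8, col=0), (row=8, col=2), (row=9, col=1), (row=9, col=3), (row=10, col=6)
  Distance 9: (row=2, col=7), (row=9, col=0), (row=9, col=2), (row=10, col=1), (row=10, col=3), (row=10, col=7)
  Distance 10: (row=10, col=0), (row=10, col=2)
Total reachable: 63 (grid has 65 open cells total)

Answer: Reachable cells: 63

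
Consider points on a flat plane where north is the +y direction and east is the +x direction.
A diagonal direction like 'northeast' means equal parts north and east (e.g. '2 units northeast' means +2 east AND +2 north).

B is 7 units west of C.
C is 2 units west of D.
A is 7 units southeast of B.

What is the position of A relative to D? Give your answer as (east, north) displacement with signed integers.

Answer: A is at (east=-2, north=-7) relative to D.

Derivation:
Place D at the origin (east=0, north=0).
  C is 2 units west of D: delta (east=-2, north=+0); C at (east=-2, north=0).
  B is 7 units west of C: delta (east=-7, north=+0); B at (east=-9, north=0).
  A is 7 units southeast of B: delta (east=+7, north=-7); A at (east=-2, north=-7).
Therefore A relative to D: (east=-2, north=-7).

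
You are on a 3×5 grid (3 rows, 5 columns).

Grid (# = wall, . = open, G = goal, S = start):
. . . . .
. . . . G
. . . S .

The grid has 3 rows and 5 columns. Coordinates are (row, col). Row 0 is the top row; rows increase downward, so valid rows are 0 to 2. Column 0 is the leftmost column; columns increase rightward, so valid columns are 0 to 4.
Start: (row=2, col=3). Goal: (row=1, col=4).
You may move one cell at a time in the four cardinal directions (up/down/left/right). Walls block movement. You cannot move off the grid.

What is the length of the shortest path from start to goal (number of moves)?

BFS from (row=2, col=3) until reaching (row=1, col=4):
  Distance 0: (row=2, col=3)
  Distance 1: (row=1, col=3), (row=2, col=2), (row=2, col=4)
  Distance 2: (row=0, col=3), (row=1, col=2), (row=1, col=4), (row=2, col=1)  <- goal reached here
One shortest path (2 moves): (row=2, col=3) -> (row=2, col=4) -> (row=1, col=4)

Answer: Shortest path length: 2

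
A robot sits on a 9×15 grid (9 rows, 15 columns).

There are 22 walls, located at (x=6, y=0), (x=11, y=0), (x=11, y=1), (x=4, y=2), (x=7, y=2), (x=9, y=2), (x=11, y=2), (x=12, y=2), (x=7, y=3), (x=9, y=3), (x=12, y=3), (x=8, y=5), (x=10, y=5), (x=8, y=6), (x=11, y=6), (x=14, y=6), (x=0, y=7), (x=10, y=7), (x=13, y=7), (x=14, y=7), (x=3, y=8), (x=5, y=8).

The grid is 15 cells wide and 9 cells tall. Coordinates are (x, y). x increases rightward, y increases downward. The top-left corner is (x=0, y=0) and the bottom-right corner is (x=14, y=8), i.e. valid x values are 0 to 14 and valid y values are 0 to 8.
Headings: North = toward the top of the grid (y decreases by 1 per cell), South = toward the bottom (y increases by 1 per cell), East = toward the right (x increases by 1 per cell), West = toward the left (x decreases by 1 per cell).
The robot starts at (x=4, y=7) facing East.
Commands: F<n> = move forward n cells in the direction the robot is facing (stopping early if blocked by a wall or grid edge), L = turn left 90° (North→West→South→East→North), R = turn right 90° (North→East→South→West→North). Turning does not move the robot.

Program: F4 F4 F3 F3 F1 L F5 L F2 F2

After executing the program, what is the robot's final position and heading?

Start: (x=4, y=7), facing East
  F4: move forward 4, now at (x=8, y=7)
  F4: move forward 1/4 (blocked), now at (x=9, y=7)
  F3: move forward 0/3 (blocked), now at (x=9, y=7)
  F3: move forward 0/3 (blocked), now at (x=9, y=7)
  F1: move forward 0/1 (blocked), now at (x=9, y=7)
  L: turn left, now facing North
  F5: move forward 3/5 (blocked), now at (x=9, y=4)
  L: turn left, now facing West
  F2: move forward 2, now at (x=7, y=4)
  F2: move forward 2, now at (x=5, y=4)
Final: (x=5, y=4), facing West

Answer: Final position: (x=5, y=4), facing West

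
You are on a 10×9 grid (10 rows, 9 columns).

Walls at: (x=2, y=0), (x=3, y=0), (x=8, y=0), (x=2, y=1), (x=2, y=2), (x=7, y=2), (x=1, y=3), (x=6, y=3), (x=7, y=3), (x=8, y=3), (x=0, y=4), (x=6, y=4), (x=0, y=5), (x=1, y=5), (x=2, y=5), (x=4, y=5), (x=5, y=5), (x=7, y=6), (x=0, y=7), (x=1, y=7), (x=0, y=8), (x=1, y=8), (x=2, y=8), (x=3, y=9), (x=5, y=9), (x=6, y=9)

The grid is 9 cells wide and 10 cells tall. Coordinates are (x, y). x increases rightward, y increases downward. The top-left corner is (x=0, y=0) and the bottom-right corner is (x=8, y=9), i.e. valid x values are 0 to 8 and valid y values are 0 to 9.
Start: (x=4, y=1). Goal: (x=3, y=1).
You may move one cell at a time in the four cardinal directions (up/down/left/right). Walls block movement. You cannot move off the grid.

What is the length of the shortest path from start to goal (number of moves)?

BFS from (x=4, y=1) until reaching (x=3, y=1):
  Distance 0: (x=4, y=1)
  Distance 1: (x=4, y=0), (x=3, y=1), (x=5, y=1), (x=4, y=2)  <- goal reached here
One shortest path (1 moves): (x=4, y=1) -> (x=3, y=1)

Answer: Shortest path length: 1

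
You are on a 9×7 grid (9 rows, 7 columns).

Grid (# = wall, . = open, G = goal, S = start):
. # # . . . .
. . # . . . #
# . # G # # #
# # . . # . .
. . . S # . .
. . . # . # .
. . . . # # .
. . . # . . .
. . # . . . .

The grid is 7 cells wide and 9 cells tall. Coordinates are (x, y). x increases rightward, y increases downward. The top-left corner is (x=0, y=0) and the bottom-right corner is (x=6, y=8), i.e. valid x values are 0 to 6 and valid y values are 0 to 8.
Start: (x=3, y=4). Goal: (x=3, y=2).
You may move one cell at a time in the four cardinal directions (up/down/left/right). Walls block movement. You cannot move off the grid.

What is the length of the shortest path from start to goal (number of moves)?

Answer: Shortest path length: 2

Derivation:
BFS from (x=3, y=4) until reaching (x=3, y=2):
  Distance 0: (x=3, y=4)
  Distance 1: (x=3, y=3), (x=2, y=4)
  Distance 2: (x=3, y=2), (x=2, y=3), (x=1, y=4), (x=2, y=5)  <- goal reached here
One shortest path (2 moves): (x=3, y=4) -> (x=3, y=3) -> (x=3, y=2)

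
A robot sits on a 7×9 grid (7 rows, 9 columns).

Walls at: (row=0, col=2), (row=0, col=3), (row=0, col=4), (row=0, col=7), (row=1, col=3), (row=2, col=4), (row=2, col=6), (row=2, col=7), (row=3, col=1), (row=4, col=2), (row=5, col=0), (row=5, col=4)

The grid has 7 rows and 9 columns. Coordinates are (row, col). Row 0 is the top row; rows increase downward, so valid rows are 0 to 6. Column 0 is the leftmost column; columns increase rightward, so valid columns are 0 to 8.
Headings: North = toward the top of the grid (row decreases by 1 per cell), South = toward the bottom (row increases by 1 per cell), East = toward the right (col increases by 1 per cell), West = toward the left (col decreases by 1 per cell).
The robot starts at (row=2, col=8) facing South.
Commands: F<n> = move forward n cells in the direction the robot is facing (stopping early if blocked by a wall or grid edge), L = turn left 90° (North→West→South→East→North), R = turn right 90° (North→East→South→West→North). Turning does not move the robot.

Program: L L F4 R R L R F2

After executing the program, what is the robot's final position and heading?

Start: (row=2, col=8), facing South
  L: turn left, now facing East
  L: turn left, now facing North
  F4: move forward 2/4 (blocked), now at (row=0, col=8)
  R: turn right, now facing East
  R: turn right, now facing South
  L: turn left, now facing East
  R: turn right, now facing South
  F2: move forward 2, now at (row=2, col=8)
Final: (row=2, col=8), facing South

Answer: Final position: (row=2, col=8), facing South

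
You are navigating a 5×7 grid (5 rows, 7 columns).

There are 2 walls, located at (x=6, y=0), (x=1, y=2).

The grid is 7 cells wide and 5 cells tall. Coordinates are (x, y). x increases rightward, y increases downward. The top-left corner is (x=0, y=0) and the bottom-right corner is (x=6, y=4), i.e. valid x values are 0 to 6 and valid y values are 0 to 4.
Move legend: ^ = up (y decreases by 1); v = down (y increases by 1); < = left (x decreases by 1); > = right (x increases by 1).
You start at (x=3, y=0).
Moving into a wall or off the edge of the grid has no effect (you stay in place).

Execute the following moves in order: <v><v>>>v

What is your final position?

Start: (x=3, y=0)
  < (left): (x=3, y=0) -> (x=2, y=0)
  v (down): (x=2, y=0) -> (x=2, y=1)
  > (right): (x=2, y=1) -> (x=3, y=1)
  < (left): (x=3, y=1) -> (x=2, y=1)
  v (down): (x=2, y=1) -> (x=2, y=2)
  > (right): (x=2, y=2) -> (x=3, y=2)
  > (right): (x=3, y=2) -> (x=4, y=2)
  > (right): (x=4, y=2) -> (x=5, y=2)
  v (down): (x=5, y=2) -> (x=5, y=3)
Final: (x=5, y=3)

Answer: Final position: (x=5, y=3)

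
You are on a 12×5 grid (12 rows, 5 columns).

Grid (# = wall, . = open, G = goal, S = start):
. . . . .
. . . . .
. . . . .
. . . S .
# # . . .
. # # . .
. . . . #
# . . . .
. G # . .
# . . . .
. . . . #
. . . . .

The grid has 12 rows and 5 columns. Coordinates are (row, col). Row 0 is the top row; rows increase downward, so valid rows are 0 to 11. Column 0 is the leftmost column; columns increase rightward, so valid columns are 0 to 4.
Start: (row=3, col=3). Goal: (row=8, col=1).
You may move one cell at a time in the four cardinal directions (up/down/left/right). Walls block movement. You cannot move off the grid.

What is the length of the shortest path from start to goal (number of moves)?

BFS from (row=3, col=3) until reaching (row=8, col=1):
  Distance 0: (row=3, col=3)
  Distance 1: (row=2, col=3), (row=3, col=2), (row=3, col=4), (row=4, col=3)
  Distance 2: (row=1, col=3), (row=2, col=2), (row=2, col=4), (row=3, col=1), (row=4, col=2), (row=4, col=4), (row=5, col=3)
  Distance 3: (row=0, col=3), (row=1, col=2), (row=1, col=4), (row=2, col=1), (row=3, col=0), (row=5, col=4), (row=6, col=3)
  Distance 4: (row=0, col=2), (row=0, col=4), (row=1, col=1), (row=2, col=0), (row=6, col=2), (row=7, col=3)
  Distance 5: (row=0, col=1), (row=1, col=0), (row=6, col=1), (row=7, col=2), (row=7, col=4), (row=8, col=3)
  Distance 6: (row=0, col=0), (row=6, col=0), (row=7, col=1), (row=8, col=4), (row=9, col=3)
  Distance 7: (row=5, col=0), (row=8, col=1), (row=9, col=2), (row=9, col=4), (row=10, col=3)  <- goal reached here
One shortest path (7 moves): (row=3, col=3) -> (row=4, col=3) -> (row=5, col=3) -> (row=6, col=3) -> (row=6, col=2) -> (row=6, col=1) -> (row=7, col=1) -> (row=8, col=1)

Answer: Shortest path length: 7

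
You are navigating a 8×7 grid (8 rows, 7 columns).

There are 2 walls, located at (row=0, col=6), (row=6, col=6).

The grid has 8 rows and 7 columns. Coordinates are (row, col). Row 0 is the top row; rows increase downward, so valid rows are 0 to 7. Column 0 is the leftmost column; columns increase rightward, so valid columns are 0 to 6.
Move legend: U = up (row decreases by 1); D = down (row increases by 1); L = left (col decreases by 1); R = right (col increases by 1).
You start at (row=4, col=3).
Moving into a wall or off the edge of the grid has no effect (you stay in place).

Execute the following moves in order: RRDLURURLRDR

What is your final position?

Start: (row=4, col=3)
  R (right): (row=4, col=3) -> (row=4, col=4)
  R (right): (row=4, col=4) -> (row=4, col=5)
  D (down): (row=4, col=5) -> (row=5, col=5)
  L (left): (row=5, col=5) -> (row=5, col=4)
  U (up): (row=5, col=4) -> (row=4, col=4)
  R (right): (row=4, col=4) -> (row=4, col=5)
  U (up): (row=4, col=5) -> (row=3, col=5)
  R (right): (row=3, col=5) -> (row=3, col=6)
  L (left): (row=3, col=6) -> (row=3, col=5)
  R (right): (row=3, col=5) -> (row=3, col=6)
  D (down): (row=3, col=6) -> (row=4, col=6)
  R (right): blocked, stay at (row=4, col=6)
Final: (row=4, col=6)

Answer: Final position: (row=4, col=6)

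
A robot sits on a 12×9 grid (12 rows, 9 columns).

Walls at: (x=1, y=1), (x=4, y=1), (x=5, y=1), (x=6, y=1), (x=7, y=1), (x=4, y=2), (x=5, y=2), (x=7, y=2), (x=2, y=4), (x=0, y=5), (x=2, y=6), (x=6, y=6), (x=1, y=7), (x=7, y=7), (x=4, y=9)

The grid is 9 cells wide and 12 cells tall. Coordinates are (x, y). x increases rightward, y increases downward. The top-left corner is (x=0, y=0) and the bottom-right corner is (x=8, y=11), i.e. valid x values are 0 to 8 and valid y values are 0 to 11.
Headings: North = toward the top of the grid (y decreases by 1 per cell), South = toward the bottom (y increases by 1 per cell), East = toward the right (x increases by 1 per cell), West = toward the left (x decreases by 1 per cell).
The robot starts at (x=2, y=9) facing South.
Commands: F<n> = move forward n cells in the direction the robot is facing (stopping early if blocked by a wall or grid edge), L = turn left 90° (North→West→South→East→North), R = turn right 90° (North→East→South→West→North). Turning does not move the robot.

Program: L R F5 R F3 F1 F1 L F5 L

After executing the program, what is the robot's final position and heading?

Answer: Final position: (x=0, y=11), facing East

Derivation:
Start: (x=2, y=9), facing South
  L: turn left, now facing East
  R: turn right, now facing South
  F5: move forward 2/5 (blocked), now at (x=2, y=11)
  R: turn right, now facing West
  F3: move forward 2/3 (blocked), now at (x=0, y=11)
  F1: move forward 0/1 (blocked), now at (x=0, y=11)
  F1: move forward 0/1 (blocked), now at (x=0, y=11)
  L: turn left, now facing South
  F5: move forward 0/5 (blocked), now at (x=0, y=11)
  L: turn left, now facing East
Final: (x=0, y=11), facing East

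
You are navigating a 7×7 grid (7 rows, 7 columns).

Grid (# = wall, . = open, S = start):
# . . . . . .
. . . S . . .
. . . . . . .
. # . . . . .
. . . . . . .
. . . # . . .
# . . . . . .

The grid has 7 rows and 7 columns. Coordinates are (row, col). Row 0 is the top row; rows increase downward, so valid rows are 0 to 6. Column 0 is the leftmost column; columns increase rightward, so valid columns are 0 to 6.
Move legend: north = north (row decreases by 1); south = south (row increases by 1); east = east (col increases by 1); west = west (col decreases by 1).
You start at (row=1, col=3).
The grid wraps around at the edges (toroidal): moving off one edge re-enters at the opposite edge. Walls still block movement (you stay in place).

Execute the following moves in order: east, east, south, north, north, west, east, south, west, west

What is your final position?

Start: (row=1, col=3)
  east (east): (row=1, col=3) -> (row=1, col=4)
  east (east): (row=1, col=4) -> (row=1, col=5)
  south (south): (row=1, col=5) -> (row=2, col=5)
  north (north): (row=2, col=5) -> (row=1, col=5)
  north (north): (row=1, col=5) -> (row=0, col=5)
  west (west): (row=0, col=5) -> (row=0, col=4)
  east (east): (row=0, col=4) -> (row=0, col=5)
  south (south): (row=0, col=5) -> (row=1, col=5)
  west (west): (row=1, col=5) -> (row=1, col=4)
  west (west): (row=1, col=4) -> (row=1, col=3)
Final: (row=1, col=3)

Answer: Final position: (row=1, col=3)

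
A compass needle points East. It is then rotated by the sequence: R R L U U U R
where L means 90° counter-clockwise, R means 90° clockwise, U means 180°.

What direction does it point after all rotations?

Start: East
  R (right (90° clockwise)) -> South
  R (right (90° clockwise)) -> West
  L (left (90° counter-clockwise)) -> South
  U (U-turn (180°)) -> North
  U (U-turn (180°)) -> South
  U (U-turn (180°)) -> North
  R (right (90° clockwise)) -> East
Final: East

Answer: Final heading: East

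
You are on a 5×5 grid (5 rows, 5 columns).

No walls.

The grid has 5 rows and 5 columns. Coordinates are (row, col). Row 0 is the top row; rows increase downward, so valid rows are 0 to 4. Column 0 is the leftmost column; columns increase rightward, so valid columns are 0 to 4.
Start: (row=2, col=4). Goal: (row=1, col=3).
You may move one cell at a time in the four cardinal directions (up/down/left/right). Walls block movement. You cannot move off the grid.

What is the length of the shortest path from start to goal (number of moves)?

Answer: Shortest path length: 2

Derivation:
BFS from (row=2, col=4) until reaching (row=1, col=3):
  Distance 0: (row=2, col=4)
  Distance 1: (row=1, col=4), (row=2, col=3), (row=3, col=4)
  Distance 2: (row=0, col=4), (row=1, col=3), (row=2, col=2), (row=3, col=3), (row=4, col=4)  <- goal reached here
One shortest path (2 moves): (row=2, col=4) -> (row=2, col=3) -> (row=1, col=3)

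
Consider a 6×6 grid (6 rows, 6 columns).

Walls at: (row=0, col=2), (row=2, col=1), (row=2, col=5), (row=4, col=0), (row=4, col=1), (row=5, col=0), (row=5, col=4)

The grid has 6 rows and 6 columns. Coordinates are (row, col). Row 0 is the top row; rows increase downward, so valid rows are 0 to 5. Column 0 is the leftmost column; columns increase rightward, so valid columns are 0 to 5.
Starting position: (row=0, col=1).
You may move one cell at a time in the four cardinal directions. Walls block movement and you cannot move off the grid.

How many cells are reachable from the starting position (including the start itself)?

Answer: Reachable cells: 29

Derivation:
BFS flood-fill from (row=0, col=1):
  Distance 0: (row=0, col=1)
  Distance 1: (row=0, col=0), (row=1, col=1)
  Distance 2: (row=1, col=0), (row=1, col=2)
  Distance 3: (row=1, col=3), (row=2, col=0), (row=2, col=2)
  Distance 4: (row=0, col=3), (row=1, col=4), (row=2, col=3), (row=3, col=0), (row=3, col=2)
  Distance 5: (row=0, col=4), (row=1, col=5), (row=2, col=4), (row=3, col=1), (row=3, col=3), (row=4, col=2)
  Distance 6: (row=0, col=5), (row=3, col=4), (row=4, col=3), (row=5, col=2)
  Distance 7: (row=3, col=5), (row=4, col=4), (row=5, col=1), (row=5, col=3)
  Distance 8: (row=4, col=5)
  Distance 9: (row=5, col=5)
Total reachable: 29 (grid has 29 open cells total)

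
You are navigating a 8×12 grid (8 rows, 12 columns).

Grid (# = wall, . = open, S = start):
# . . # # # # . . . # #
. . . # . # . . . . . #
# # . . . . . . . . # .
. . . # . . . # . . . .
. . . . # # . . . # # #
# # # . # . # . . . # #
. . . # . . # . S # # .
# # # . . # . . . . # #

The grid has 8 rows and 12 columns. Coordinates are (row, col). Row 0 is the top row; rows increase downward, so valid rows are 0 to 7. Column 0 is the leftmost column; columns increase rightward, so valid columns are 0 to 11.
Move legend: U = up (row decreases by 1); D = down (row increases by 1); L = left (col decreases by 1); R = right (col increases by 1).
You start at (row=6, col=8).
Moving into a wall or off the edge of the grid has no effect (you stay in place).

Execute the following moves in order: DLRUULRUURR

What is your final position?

Start: (row=6, col=8)
  D (down): (row=6, col=8) -> (row=7, col=8)
  L (left): (row=7, col=8) -> (row=7, col=7)
  R (right): (row=7, col=7) -> (row=7, col=8)
  U (up): (row=7, col=8) -> (row=6, col=8)
  U (up): (row=6, col=8) -> (row=5, col=8)
  L (left): (row=5, col=8) -> (row=5, col=7)
  R (right): (row=5, col=7) -> (row=5, col=8)
  U (up): (row=5, col=8) -> (row=4, col=8)
  U (up): (row=4, col=8) -> (row=3, col=8)
  R (right): (row=3, col=8) -> (row=3, col=9)
  R (right): (row=3, col=9) -> (row=3, col=10)
Final: (row=3, col=10)

Answer: Final position: (row=3, col=10)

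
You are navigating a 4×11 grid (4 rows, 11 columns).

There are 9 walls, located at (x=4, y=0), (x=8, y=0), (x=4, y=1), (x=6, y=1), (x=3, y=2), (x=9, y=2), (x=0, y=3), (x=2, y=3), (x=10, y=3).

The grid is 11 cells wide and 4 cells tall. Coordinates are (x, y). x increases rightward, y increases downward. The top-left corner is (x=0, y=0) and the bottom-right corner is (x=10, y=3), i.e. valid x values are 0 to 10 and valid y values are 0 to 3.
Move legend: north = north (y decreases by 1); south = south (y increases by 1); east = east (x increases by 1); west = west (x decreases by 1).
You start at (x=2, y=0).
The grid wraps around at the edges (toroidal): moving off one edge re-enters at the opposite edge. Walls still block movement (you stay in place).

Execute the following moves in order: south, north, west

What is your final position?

Answer: Final position: (x=1, y=0)

Derivation:
Start: (x=2, y=0)
  south (south): (x=2, y=0) -> (x=2, y=1)
  north (north): (x=2, y=1) -> (x=2, y=0)
  west (west): (x=2, y=0) -> (x=1, y=0)
Final: (x=1, y=0)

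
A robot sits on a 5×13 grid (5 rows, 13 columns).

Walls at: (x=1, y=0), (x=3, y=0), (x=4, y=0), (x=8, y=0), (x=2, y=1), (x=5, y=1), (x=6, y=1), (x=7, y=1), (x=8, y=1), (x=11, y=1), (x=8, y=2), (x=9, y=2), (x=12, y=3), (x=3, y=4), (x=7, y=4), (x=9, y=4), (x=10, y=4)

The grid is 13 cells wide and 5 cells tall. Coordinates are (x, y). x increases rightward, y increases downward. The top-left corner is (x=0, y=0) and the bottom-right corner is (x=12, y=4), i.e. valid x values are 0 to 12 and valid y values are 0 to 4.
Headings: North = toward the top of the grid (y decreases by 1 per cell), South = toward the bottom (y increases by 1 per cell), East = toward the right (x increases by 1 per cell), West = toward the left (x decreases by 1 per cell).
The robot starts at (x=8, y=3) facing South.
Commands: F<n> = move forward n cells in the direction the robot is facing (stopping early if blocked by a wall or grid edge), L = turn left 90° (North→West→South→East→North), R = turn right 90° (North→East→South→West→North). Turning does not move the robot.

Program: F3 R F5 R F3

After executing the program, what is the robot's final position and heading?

Answer: Final position: (x=8, y=3), facing North

Derivation:
Start: (x=8, y=3), facing South
  F3: move forward 1/3 (blocked), now at (x=8, y=4)
  R: turn right, now facing West
  F5: move forward 0/5 (blocked), now at (x=8, y=4)
  R: turn right, now facing North
  F3: move forward 1/3 (blocked), now at (x=8, y=3)
Final: (x=8, y=3), facing North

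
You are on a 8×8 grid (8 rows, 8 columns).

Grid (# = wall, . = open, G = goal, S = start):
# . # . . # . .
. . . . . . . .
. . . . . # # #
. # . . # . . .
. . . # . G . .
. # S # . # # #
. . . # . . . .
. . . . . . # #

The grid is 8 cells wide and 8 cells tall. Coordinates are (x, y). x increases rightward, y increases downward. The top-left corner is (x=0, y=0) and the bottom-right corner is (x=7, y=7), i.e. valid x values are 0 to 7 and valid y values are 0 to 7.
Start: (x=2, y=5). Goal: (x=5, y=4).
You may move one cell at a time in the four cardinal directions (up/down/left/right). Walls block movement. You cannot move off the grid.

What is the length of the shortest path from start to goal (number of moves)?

BFS from (x=2, y=5) until reaching (x=5, y=4):
  Distance 0: (x=2, y=5)
  Distance 1: (x=2, y=4), (x=2, y=6)
  Distance 2: (x=2, y=3), (x=1, y=4), (x=1, y=6), (x=2, y=7)
  Distance 3: (x=2, y=2), (x=3, y=3), (x=0, y=4), (x=0, y=6), (x=1, y=7), (x=3, y=7)
  Distance 4: (x=2, y=1), (x=1, y=2), (x=3, y=2), (x=0, y=3), (x=0, y=5), (x=0, y=7), (x=4, y=7)
  Distance 5: (x=1, y=1), (x=3, y=1), (x=0, y=2), (x=4, y=2), (x=4, y=6), (x=5, y=7)
  Distance 6: (x=1, y=0), (x=3, y=0), (x=0, y=1), (x=4, y=1), (x=4, y=5), (x=5, y=6)
  Distance 7: (x=4, y=0), (x=5, y=1), (x=4, y=4), (x=6, y=6)
  Distance 8: (x=6, y=1), (x=5, y=4), (x=7, y=6)  <- goal reached here
One shortest path (8 moves): (x=2, y=5) -> (x=2, y=6) -> (x=2, y=7) -> (x=3, y=7) -> (x=4, y=7) -> (x=4, y=6) -> (x=4, y=5) -> (x=4, y=4) -> (x=5, y=4)

Answer: Shortest path length: 8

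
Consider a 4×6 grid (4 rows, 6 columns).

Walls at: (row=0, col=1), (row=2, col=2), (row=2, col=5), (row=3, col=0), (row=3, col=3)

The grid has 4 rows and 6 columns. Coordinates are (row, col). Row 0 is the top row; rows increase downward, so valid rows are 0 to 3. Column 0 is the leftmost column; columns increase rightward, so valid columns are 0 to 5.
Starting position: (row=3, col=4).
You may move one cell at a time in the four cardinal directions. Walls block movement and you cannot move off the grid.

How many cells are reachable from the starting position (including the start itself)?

BFS flood-fill from (row=3, col=4):
  Distance 0: (row=3, col=4)
  Distance 1: (row=2, col=4), (row=3, col=5)
  Distance 2: (row=1, col=4), (row=2, col=3)
  Distance 3: (row=0, col=4), (row=1, col=3), (row=1, col=5)
  Distance 4: (row=0, col=3), (row=0, col=5), (row=1, col=2)
  Distance 5: (row=0, col=2), (row=1, col=1)
  Distance 6: (row=1, col=0), (row=2, col=1)
  Distance 7: (row=0, col=0), (row=2, col=0), (row=3, col=1)
  Distance 8: (row=3, col=2)
Total reachable: 19 (grid has 19 open cells total)

Answer: Reachable cells: 19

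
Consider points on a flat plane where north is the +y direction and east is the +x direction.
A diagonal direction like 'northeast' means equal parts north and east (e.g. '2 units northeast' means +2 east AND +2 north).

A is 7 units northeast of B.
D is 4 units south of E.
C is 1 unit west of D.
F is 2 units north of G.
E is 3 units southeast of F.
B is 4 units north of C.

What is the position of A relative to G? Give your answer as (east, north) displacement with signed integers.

Answer: A is at (east=9, north=6) relative to G.

Derivation:
Place G at the origin (east=0, north=0).
  F is 2 units north of G: delta (east=+0, north=+2); F at (east=0, north=2).
  E is 3 units southeast of F: delta (east=+3, north=-3); E at (east=3, north=-1).
  D is 4 units south of E: delta (east=+0, north=-4); D at (east=3, north=-5).
  C is 1 unit west of D: delta (east=-1, north=+0); C at (east=2, north=-5).
  B is 4 units north of C: delta (east=+0, north=+4); B at (east=2, north=-1).
  A is 7 units northeast of B: delta (east=+7, north=+7); A at (east=9, north=6).
Therefore A relative to G: (east=9, north=6).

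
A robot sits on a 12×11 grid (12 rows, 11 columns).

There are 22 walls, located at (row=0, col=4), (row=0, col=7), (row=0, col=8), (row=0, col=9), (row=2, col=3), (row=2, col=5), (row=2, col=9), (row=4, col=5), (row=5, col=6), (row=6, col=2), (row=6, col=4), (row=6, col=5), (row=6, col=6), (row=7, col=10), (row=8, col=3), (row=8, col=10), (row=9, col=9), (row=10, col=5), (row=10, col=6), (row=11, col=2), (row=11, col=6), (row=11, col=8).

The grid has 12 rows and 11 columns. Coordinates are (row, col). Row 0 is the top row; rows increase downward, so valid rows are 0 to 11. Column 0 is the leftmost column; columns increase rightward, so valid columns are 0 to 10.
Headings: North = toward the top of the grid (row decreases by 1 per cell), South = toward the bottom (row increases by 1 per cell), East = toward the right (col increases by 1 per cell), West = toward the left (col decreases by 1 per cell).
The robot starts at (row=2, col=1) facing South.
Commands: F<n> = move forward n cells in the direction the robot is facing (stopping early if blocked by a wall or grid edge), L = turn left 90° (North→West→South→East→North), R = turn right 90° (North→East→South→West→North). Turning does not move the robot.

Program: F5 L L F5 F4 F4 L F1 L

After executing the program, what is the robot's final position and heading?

Answer: Final position: (row=0, col=0), facing South

Derivation:
Start: (row=2, col=1), facing South
  F5: move forward 5, now at (row=7, col=1)
  L: turn left, now facing East
  L: turn left, now facing North
  F5: move forward 5, now at (row=2, col=1)
  F4: move forward 2/4 (blocked), now at (row=0, col=1)
  F4: move forward 0/4 (blocked), now at (row=0, col=1)
  L: turn left, now facing West
  F1: move forward 1, now at (row=0, col=0)
  L: turn left, now facing South
Final: (row=0, col=0), facing South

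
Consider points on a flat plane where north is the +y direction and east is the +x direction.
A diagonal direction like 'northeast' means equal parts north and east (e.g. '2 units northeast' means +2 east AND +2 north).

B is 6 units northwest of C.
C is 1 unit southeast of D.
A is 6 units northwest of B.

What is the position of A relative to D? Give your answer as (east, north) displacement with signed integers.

Answer: A is at (east=-11, north=11) relative to D.

Derivation:
Place D at the origin (east=0, north=0).
  C is 1 unit southeast of D: delta (east=+1, north=-1); C at (east=1, north=-1).
  B is 6 units northwest of C: delta (east=-6, north=+6); B at (east=-5, north=5).
  A is 6 units northwest of B: delta (east=-6, north=+6); A at (east=-11, north=11).
Therefore A relative to D: (east=-11, north=11).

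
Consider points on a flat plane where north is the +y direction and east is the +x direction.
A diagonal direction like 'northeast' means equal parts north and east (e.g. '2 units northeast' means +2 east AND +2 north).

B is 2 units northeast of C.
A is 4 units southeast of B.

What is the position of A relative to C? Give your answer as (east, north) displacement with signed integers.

Answer: A is at (east=6, north=-2) relative to C.

Derivation:
Place C at the origin (east=0, north=0).
  B is 2 units northeast of C: delta (east=+2, north=+2); B at (east=2, north=2).
  A is 4 units southeast of B: delta (east=+4, north=-4); A at (east=6, north=-2).
Therefore A relative to C: (east=6, north=-2).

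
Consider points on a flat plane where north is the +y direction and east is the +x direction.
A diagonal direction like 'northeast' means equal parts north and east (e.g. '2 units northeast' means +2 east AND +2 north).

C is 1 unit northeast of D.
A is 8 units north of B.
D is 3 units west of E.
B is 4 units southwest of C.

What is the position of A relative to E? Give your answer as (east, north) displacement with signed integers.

Place E at the origin (east=0, north=0).
  D is 3 units west of E: delta (east=-3, north=+0); D at (east=-3, north=0).
  C is 1 unit northeast of D: delta (east=+1, north=+1); C at (east=-2, north=1).
  B is 4 units southwest of C: delta (east=-4, north=-4); B at (east=-6, north=-3).
  A is 8 units north of B: delta (east=+0, north=+8); A at (east=-6, north=5).
Therefore A relative to E: (east=-6, north=5).

Answer: A is at (east=-6, north=5) relative to E.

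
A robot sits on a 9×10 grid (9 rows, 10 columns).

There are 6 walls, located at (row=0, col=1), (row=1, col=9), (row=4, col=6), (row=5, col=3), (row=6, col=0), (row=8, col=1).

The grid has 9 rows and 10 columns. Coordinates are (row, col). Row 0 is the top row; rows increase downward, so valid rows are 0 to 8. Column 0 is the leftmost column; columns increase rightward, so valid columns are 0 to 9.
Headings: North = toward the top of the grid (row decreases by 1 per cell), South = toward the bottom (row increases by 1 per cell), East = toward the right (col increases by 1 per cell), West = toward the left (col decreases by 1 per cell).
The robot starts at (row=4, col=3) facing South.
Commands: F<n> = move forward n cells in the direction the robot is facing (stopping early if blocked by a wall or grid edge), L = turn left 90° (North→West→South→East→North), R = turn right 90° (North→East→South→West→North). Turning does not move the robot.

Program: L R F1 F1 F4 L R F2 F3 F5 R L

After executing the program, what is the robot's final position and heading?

Answer: Final position: (row=4, col=3), facing South

Derivation:
Start: (row=4, col=3), facing South
  L: turn left, now facing East
  R: turn right, now facing South
  F1: move forward 0/1 (blocked), now at (row=4, col=3)
  F1: move forward 0/1 (blocked), now at (row=4, col=3)
  F4: move forward 0/4 (blocked), now at (row=4, col=3)
  L: turn left, now facing East
  R: turn right, now facing South
  F2: move forward 0/2 (blocked), now at (row=4, col=3)
  F3: move forward 0/3 (blocked), now at (row=4, col=3)
  F5: move forward 0/5 (blocked), now at (row=4, col=3)
  R: turn right, now facing West
  L: turn left, now facing South
Final: (row=4, col=3), facing South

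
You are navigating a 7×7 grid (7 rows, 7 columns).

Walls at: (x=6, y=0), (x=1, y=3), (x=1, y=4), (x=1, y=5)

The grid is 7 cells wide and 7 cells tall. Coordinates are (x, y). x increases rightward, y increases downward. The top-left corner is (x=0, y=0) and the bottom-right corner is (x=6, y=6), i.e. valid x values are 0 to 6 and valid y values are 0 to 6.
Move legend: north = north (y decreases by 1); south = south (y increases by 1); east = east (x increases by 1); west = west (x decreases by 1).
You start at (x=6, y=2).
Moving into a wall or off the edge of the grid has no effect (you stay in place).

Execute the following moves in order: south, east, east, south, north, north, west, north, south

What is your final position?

Answer: Final position: (x=5, y=2)

Derivation:
Start: (x=6, y=2)
  south (south): (x=6, y=2) -> (x=6, y=3)
  east (east): blocked, stay at (x=6, y=3)
  east (east): blocked, stay at (x=6, y=3)
  south (south): (x=6, y=3) -> (x=6, y=4)
  north (north): (x=6, y=4) -> (x=6, y=3)
  north (north): (x=6, y=3) -> (x=6, y=2)
  west (west): (x=6, y=2) -> (x=5, y=2)
  north (north): (x=5, y=2) -> (x=5, y=1)
  south (south): (x=5, y=1) -> (x=5, y=2)
Final: (x=5, y=2)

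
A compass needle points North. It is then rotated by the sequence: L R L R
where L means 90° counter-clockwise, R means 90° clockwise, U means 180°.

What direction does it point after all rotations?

Start: North
  L (left (90° counter-clockwise)) -> West
  R (right (90° clockwise)) -> North
  L (left (90° counter-clockwise)) -> West
  R (right (90° clockwise)) -> North
Final: North

Answer: Final heading: North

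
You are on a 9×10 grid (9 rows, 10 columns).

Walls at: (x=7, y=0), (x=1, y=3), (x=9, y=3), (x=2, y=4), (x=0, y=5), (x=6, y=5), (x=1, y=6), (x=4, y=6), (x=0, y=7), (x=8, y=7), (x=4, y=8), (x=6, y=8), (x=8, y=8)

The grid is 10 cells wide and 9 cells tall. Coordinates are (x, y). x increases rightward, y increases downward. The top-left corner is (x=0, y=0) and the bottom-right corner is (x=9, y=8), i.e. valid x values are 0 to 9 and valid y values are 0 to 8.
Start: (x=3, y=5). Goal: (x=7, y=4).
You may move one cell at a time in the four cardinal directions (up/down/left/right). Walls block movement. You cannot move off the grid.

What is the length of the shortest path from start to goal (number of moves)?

BFS from (x=3, y=5) until reaching (x=7, y=4):
  Distance 0: (x=3, y=5)
  Distance 1: (x=3, y=4), (x=2, y=5), (x=4, y=5), (x=3, y=6)
  Distance 2: (x=3, y=3), (x=4, y=4), (x=1, y=5), (x=5, y=5), (x=2, y=6), (x=3, y=7)
  Distance 3: (x=3, y=2), (x=2, y=3), (x=4, y=3), (x=1, y=4), (x=5, y=4), (x=5, y=6), (x=2, y=7), (x=4, y=7), (x=3, y=8)
  Distance 4: (x=3, y=1), (x=2, y=2), (x=4, y=2), (x=5, y=3), (x=0, y=4), (x=6, y=4), (x=6, y=6), (x=1, y=7), (x=5, y=7), (x=2, y=8)
  Distance 5: (x=3, y=0), (x=2, y=1), (x=4, y=1), (x=1, y=2), (x=5, y=2), (x=0, y=3), (x=6, y=3), (x=7, y=4), (x=7, y=6), (x=6, y=7), (x=1, y=8), (x=5, y=8)  <- goal reached here
One shortest path (5 moves): (x=3, y=5) -> (x=4, y=5) -> (x=5, y=5) -> (x=5, y=4) -> (x=6, y=4) -> (x=7, y=4)

Answer: Shortest path length: 5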